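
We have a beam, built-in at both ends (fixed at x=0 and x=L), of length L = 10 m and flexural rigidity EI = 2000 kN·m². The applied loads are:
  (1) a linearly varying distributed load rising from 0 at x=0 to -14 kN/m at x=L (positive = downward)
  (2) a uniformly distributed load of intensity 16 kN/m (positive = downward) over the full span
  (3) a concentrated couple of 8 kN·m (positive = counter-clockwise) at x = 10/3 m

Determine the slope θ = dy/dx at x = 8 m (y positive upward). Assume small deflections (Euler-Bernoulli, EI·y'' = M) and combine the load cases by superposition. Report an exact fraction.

Load 1 — triangular load w₀=-14 kN/m (0→w₀ over full span):
  θ_1 = -w₀(2x(L-x)(L-2x)(x+2L)+x²(L-x)²)/(120LEI) = -(-14)·(2·8·(10-8)·(10-2·8)·(8+2·10)+8²·(10-8)²)/(120·10·2000) = -56/1875 rad
Load 2 — uniform load w=16 kN/m over full span:
  θ_2 = -wx(L-x)(L-2x)/(12EI) = -16·8·(10-8)·(10-2·8)/(12·2000) = 8/125 rad
Load 3 — applied couple M₀=8 kN·m at a=10/3 m (b=L-a=20/3):
  θ_3 = (R_Ax²/2 - M_Ax - M₀(x-a))/EI  [x>a] with R_A=16/15, M_A=0 = ((16/15)·8²/2 - 0·8 - 8·(8-(10/3)))/2000 = -1/625 rad
Superposition: θ = Σ θ_i = 61/1875 rad ≈ 0.032533 rad

θ(8) = 61/1875 rad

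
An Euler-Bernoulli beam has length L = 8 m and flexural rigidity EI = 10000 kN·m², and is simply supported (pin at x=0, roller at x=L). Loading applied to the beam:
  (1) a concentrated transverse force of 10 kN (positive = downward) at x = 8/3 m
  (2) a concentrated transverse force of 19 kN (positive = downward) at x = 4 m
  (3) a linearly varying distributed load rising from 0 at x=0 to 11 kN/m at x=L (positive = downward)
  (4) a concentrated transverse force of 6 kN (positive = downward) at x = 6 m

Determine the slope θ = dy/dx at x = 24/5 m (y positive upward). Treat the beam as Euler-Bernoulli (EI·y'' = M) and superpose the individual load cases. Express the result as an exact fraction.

θ(24/5) = 3706477/506250000 rad

Load 1 — point force P=10 kN at a=8/3 m (b=L-a=16/3):
  θ_1 = -Pa(2L²-6Lx+3x²+a²)/(6LEI)  [x>a] = -10·(8/3)·(2·8²-6·8·(24/5)+3·(24/5)²+(8/3)²)/(6·8·10000) = 368/253125 rad
Load 2 — point force P=19 kN at a=4 m (b=L-a=4):
  θ_2 = -Pa(2L²-6Lx+3x²+a²)/(6LEI)  [x>a] = -19·4·(2·8²-6·8·(24/5)+3·(24/5)²+4²)/(6·8·10000) = 171/62500 rad
Load 3 — triangular load w₀=11 kN/m (0→w₀ over full span):
  θ_3 = -w₀(7L⁴-30L²x²+15x⁴)/(360LEI) = -11·(7·8⁴-30·8²·(24/5)²+15·(24/5)⁴)/(360·8·10000) = 10208/3515625 rad
Load 4 — point force P=6 kN at a=6 m (b=L-a=2):
  θ_4 = -Pb(L²-b²-3x²)/(6LEI)  [x≤a] = -6·2·(8²-2²-3·(24/5)²)/(6·8·10000) = 57/250000 rad
Superposition: θ = Σ θ_i = 3706477/506250000 rad ≈ 0.007321 rad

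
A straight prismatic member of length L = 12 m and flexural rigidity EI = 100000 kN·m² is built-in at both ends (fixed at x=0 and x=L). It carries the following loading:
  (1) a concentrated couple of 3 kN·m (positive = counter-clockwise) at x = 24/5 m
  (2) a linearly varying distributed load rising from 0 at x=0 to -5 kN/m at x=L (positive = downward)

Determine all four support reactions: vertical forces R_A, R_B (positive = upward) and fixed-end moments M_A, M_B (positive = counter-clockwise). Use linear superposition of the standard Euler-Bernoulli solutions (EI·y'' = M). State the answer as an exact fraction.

R_A = -216/25 kN, M_A = -591/25 kN·m, R_B = -534/25 kN, M_B = 924/25 kN·m

Load 1 — applied couple M₀=3 kN·m at a=24/5 m (b=L-a=36/5):
  R_A = 6M₀ab/L³ = 6·3·(24/5)·(36/5)/12³ = 9/25 kN
  M_A = M₀b(2a-b)/L² = 3·(36/5)·(2·(24/5)-(36/5))/12² = 9/25 kN·m
  R_B = -6M₀ab/L³ = -6·3·(24/5)·(36/5)/12³ = -9/25 kN
  M_B = M₀a(2b-a)/L² = 3·(24/5)·(2·(36/5)-(24/5))/12² = 24/25 kN·m
Load 2 — triangular load w₀=-5 kN/m (0→w₀ over full span):
  R_A = 3w₀L/20 = 3·(-5)·12/20 = -9 kN
  M_A = w₀L²/30 = (-5)·12²/30 = -24 kN·m
  R_B = 7w₀L/20 = 7·(-5)·12/20 = -21 kN
  M_B = -w₀L²/20 = -(-5)·12²/20 = 36 kN·m
Superposition: R_A = -216/25 kN, M_A = -591/25 kN·m, R_B = -534/25 kN, M_B = 924/25 kN·m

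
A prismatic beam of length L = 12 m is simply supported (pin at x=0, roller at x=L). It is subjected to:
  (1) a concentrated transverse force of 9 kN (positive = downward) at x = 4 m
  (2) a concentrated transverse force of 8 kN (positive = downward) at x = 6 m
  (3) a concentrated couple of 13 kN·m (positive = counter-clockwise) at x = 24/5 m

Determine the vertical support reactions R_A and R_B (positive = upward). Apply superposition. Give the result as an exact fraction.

Load 1 — point force P=9 kN at a=4 m (b=L-a=8):
  R_A = Pb/L = 9·8/12 = 6 kN
  R_B = Pa/L = 9·4/12 = 3 kN
Load 2 — point force P=8 kN at a=6 m (b=L-a=6):
  R_A = Pb/L = 8·6/12 = 4 kN
  R_B = Pa/L = 8·6/12 = 4 kN
Load 3 — applied couple M₀=13 kN·m at a=24/5 m (b=L-a=36/5):
  R_A = M₀/L = 13/12 kN
  R_B = -M₀/L = -13/12 kN
Superposition: R_A = 133/12 kN, R_B = 71/12 kN

R_A = 133/12 kN, R_B = 71/12 kN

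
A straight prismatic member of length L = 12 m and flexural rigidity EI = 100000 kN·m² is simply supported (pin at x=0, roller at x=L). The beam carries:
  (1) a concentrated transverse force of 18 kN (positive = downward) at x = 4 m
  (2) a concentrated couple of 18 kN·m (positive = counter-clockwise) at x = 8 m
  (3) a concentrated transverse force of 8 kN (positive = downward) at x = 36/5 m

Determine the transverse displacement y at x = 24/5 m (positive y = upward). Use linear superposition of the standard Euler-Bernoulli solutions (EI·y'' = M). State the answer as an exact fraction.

y(24/5) = -17316/1953125 m

Load 1 — point force P=18 kN at a=4 m (b=L-a=8):
  y_1 = -Pa(L-x)(2Lx-a²-x²)/(6LEI)  [x>a] = -18·4·(12-(24/5))·(2·12·(24/5)-4²-(24/5)²)/(6·12·100000) = -2142/390625 m
Load 2 — applied couple M₀=18 kN·m at a=8 m (b=L-a=4):
  y_2 = (M₀x³/(6L)+C₁x)/EI  [x≤a] with C₁=M₀(3b²-L²)/(6L)=-24 = (18·(24/5)³/(6·12)+(-24)·(24/5))/100000 = -342/390625 m
Load 3 — point force P=8 kN at a=36/5 m (b=L-a=24/5):
  y_3 = -Pbx(L²-b²-x²)/(6LEI)  [x≤a] = -8·(24/5)·(24/5)·(12²-(24/5)²-(24/5)²)/(6·12·100000) = -4896/1953125 m
Superposition: y = Σ y_i = -17316/1953125 m ≈ -0.008866 m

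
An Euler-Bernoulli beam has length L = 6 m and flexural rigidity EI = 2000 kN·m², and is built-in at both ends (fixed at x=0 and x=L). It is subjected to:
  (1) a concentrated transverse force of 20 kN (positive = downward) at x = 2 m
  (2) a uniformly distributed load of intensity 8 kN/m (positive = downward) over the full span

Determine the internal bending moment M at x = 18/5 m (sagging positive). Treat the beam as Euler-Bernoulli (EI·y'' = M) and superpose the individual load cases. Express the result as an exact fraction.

M(18/5) = 3176/225 kN·m

Load 1 — point force P=20 kN at a=2 m (b=L-a=4):
  M_1 = Pa²(a+3b)(L-x)/L³ - Pa²b/L²  [x>a] = 20·2²·(2+3·4)·(6-(18/5))/6³ - 20·2²·4/6² = 32/9 kN·m
Load 2 — uniform load w=8 kN/m over full span:
  M_2 = wLx/2 - wL²/12 - wx²/2 = 8·6·(18/5)/2 - 8·6²/12 - 8·(18/5)²/2 = 264/25 kN·m
Superposition: M = Σ M_i = 3176/225 kN·m ≈ 14.115556 kN·m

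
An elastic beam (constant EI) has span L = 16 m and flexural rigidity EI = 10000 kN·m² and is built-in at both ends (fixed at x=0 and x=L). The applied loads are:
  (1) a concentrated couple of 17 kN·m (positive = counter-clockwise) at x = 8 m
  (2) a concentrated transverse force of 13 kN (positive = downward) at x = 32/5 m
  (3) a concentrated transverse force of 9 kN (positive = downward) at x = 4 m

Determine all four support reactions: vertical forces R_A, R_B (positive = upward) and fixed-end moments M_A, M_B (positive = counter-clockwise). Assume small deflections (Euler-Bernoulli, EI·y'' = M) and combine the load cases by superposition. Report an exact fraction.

Load 1 — applied couple M₀=17 kN·m at a=8 m (b=L-a=8):
  R_A = 6M₀ab/L³ = 6·17·8·8/16³ = 51/32 kN
  M_A = M₀b(2a-b)/L² = 17·8·(2·8-8)/16² = 17/4 kN·m
  R_B = -6M₀ab/L³ = -6·17·8·8/16³ = -51/32 kN
  M_B = M₀a(2b-a)/L² = 17·8·(2·8-8)/16² = 17/4 kN·m
Load 2 — point force P=13 kN at a=32/5 m (b=L-a=48/5):
  R_A = Pb²(3a+b)/L³ = 13·(48/5)²·(3·(32/5)+(48/5))/16³ = 1053/125 kN
  M_A = Pab²/L² = 13·(32/5)·(48/5)²/16² = 3744/125 kN·m
  R_B = Pa²(a+3b)/L³ = 13·(32/5)²·((32/5)+3·(48/5))/16³ = 572/125 kN
  M_B = -Pa²b/L² = -13·(32/5)²·(48/5)/16² = -2496/125 kN·m
Load 3 — point force P=9 kN at a=4 m (b=L-a=12):
  R_A = Pb²(3a+b)/L³ = 9·12²·(3·4+12)/16³ = 243/32 kN
  M_A = Pab²/L² = 9·4·12²/16² = 81/4 kN·m
  R_B = Pa²(a+3b)/L³ = 9·4²·(4+3·12)/16³ = 45/32 kN
  M_B = -Pa²b/L² = -9·4²·12/16² = -27/4 kN·m
Superposition: R_A = 35223/2000 kN, M_A = 13613/250 kN·m, R_B = 8777/2000 kN, M_B = -5617/250 kN·m

R_A = 35223/2000 kN, M_A = 13613/250 kN·m, R_B = 8777/2000 kN, M_B = -5617/250 kN·m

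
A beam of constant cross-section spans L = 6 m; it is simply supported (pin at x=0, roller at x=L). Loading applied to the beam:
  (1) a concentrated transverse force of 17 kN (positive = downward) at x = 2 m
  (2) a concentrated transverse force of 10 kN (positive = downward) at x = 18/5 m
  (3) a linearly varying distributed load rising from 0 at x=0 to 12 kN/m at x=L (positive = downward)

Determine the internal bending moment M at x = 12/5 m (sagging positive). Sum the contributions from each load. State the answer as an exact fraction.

Load 1 — point force P=17 kN at a=2 m (b=L-a=4):
  M_1 = Pa(L-x)/L  [x>a] = 17·2·(6-(12/5))/6 = 102/5 kN·m
Load 2 — point force P=10 kN at a=18/5 m (b=L-a=12/5):
  M_2 = Pbx/L  [x≤a] = 10·(12/5)·(12/5)/6 = 48/5 kN·m
Load 3 — triangular load w₀=12 kN/m (0→w₀ over full span):
  M_3 = w₀Lx/6 - w₀x³/(6L) = 12·6·(12/5)/6 - 12·(12/5)³/(6·6) = 3024/125 kN·m
Superposition: M = Σ M_i = 6774/125 kN·m ≈ 54.192000 kN·m

M(12/5) = 6774/125 kN·m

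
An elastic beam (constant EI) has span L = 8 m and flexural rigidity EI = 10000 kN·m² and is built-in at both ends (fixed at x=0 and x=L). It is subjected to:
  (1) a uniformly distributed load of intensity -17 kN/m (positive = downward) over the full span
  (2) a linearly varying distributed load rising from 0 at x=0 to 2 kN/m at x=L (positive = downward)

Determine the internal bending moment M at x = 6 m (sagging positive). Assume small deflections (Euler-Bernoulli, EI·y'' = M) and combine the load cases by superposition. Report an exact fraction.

Load 1 — uniform load w=-17 kN/m over full span:
  M_1 = wLx/2 - wL²/12 - wx²/2 = (-17)·8·6/2 - (-17)·8²/12 - (-17)·6²/2 = -34/3 kN·m
Load 2 — triangular load w₀=2 kN/m (0→w₀ over full span):
  M_2 = 3w₀Lx/20 - w₀L²/30 - w₀x³/(6L) = 3·2·8·6/20 - 2·8²/30 - 2·6³/(6·8) = 17/15 kN·m
Superposition: M = Σ M_i = -51/5 kN·m ≈ -10.200000 kN·m

M(6) = -51/5 kN·m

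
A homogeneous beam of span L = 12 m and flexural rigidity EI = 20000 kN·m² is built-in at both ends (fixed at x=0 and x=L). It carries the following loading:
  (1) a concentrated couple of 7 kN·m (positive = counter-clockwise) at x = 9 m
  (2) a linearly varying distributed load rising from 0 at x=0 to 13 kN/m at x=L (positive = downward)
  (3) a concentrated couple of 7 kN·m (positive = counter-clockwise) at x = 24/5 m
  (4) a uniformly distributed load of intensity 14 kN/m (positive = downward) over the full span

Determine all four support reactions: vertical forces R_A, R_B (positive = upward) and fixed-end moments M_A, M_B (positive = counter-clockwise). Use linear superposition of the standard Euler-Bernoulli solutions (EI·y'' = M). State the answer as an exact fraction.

Load 1 — applied couple M₀=7 kN·m at a=9 m (b=L-a=3):
  R_A = 6M₀ab/L³ = 6·7·9·3/12³ = 21/32 kN
  M_A = M₀b(2a-b)/L² = 7·3·(2·9-3)/12² = 35/16 kN·m
  R_B = -6M₀ab/L³ = -6·7·9·3/12³ = -21/32 kN
  M_B = M₀a(2b-a)/L² = 7·9·(2·3-9)/12² = -21/16 kN·m
Load 2 — triangular load w₀=13 kN/m (0→w₀ over full span):
  R_A = 3w₀L/20 = 3·13·12/20 = 117/5 kN
  M_A = w₀L²/30 = 13·12²/30 = 312/5 kN·m
  R_B = 7w₀L/20 = 7·13·12/20 = 273/5 kN
  M_B = -w₀L²/20 = -13·12²/20 = -468/5 kN·m
Load 3 — applied couple M₀=7 kN·m at a=24/5 m (b=L-a=36/5):
  R_A = 6M₀ab/L³ = 6·7·(24/5)·(36/5)/12³ = 21/25 kN
  M_A = M₀b(2a-b)/L² = 7·(36/5)·(2·(24/5)-(36/5))/12² = 21/25 kN·m
  R_B = -6M₀ab/L³ = -6·7·(24/5)·(36/5)/12³ = -21/25 kN
  M_B = M₀a(2b-a)/L² = 7·(24/5)·(2·(36/5)-(24/5))/12² = 56/25 kN·m
Load 4 — uniform load w=14 kN/m over full span:
  R_A = wL/2 = 14·12/2 = 84 kN
  M_A = wL²/12 = 14·12²/12 = 168 kN·m
  R_B = wL/2 = 14·12/2 = 84 kN
  M_B = -wL²/12 = -14·12²/12 = -168 kN·m
Superposition: R_A = 87117/800 kN, M_A = 93371/400 kN·m, R_B = 109683/800 kN, M_B = -104269/400 kN·m

R_A = 87117/800 kN, M_A = 93371/400 kN·m, R_B = 109683/800 kN, M_B = -104269/400 kN·m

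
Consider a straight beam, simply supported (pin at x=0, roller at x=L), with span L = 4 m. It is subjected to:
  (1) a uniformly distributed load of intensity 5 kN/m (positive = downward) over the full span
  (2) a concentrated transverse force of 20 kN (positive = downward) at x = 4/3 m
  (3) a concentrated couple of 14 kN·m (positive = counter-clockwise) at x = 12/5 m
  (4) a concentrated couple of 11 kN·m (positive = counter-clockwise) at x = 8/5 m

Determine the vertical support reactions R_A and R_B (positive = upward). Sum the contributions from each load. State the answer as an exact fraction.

Load 1 — uniform load w=5 kN/m over full span:
  R_A = wL/2 = 5·4/2 = 10 kN
  R_B = wL/2 = 5·4/2 = 10 kN
Load 2 — point force P=20 kN at a=4/3 m (b=L-a=8/3):
  R_A = Pb/L = 20·(8/3)/4 = 40/3 kN
  R_B = Pa/L = 20·(4/3)/4 = 20/3 kN
Load 3 — applied couple M₀=14 kN·m at a=12/5 m (b=L-a=8/5):
  R_A = M₀/L = 14/4 = 7/2 kN
  R_B = -M₀/L = -14/4 = -7/2 kN
Load 4 — applied couple M₀=11 kN·m at a=8/5 m (b=L-a=12/5):
  R_A = M₀/L = 11/4 kN
  R_B = -M₀/L = -11/4 kN
Superposition: R_A = 355/12 kN, R_B = 125/12 kN

R_A = 355/12 kN, R_B = 125/12 kN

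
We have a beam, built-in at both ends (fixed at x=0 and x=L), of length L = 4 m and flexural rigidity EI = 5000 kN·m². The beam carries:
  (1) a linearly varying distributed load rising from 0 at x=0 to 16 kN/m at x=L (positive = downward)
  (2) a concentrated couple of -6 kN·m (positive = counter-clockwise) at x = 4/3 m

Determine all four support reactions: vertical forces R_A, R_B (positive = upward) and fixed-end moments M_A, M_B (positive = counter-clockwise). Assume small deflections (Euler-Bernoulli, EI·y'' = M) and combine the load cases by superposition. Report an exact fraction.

Load 1 — triangular load w₀=16 kN/m (0→w₀ over full span):
  R_A = 3w₀L/20 = 3·16·4/20 = 48/5 kN
  M_A = w₀L²/30 = 16·4²/30 = 128/15 kN·m
  R_B = 7w₀L/20 = 7·16·4/20 = 112/5 kN
  M_B = -w₀L²/20 = -16·4²/20 = -64/5 kN·m
Load 2 — applied couple M₀=-6 kN·m at a=4/3 m (b=L-a=8/3):
  R_A = 6M₀ab/L³ = 6·(-6)·(4/3)·(8/3)/4³ = -2 kN
  M_A = M₀b(2a-b)/L² = (-6)·(8/3)·(2·(4/3)-(8/3))/4² = 0 kN·m
  R_B = -6M₀ab/L³ = -6·(-6)·(4/3)·(8/3)/4³ = 2 kN
  M_B = M₀a(2b-a)/L² = (-6)·(4/3)·(2·(8/3)-(4/3))/4² = -2 kN·m
Superposition: R_A = 38/5 kN, M_A = 128/15 kN·m, R_B = 122/5 kN, M_B = -74/5 kN·m

R_A = 38/5 kN, M_A = 128/15 kN·m, R_B = 122/5 kN, M_B = -74/5 kN·m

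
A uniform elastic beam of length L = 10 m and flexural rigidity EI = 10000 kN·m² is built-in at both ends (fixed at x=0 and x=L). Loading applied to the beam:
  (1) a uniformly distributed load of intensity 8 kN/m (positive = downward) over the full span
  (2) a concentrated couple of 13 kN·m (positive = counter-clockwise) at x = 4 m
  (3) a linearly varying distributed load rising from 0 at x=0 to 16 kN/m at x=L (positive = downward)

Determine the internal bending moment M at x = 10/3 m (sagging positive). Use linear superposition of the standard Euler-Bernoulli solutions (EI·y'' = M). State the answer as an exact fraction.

M(10/3) = 88477/2025 kN·m

Load 1 — uniform load w=8 kN/m over full span:
  M_1 = wLx/2 - wL²/12 - wx²/2 = 8·10·(10/3)/2 - 8·10²/12 - 8·(10/3)²/2 = 200/9 kN·m
Load 2 — applied couple M₀=13 kN·m at a=4 m (b=L-a=6):
  M_2 = R_Ax - M_A  [x≤a] with R_A=234/125, M_A=39/25 = (234/125)·(10/3) - (39/25) = 117/25 kN·m
Load 3 — triangular load w₀=16 kN/m (0→w₀ over full span):
  M_3 = 3w₀Lx/20 - w₀L²/30 - w₀x³/(6L) = 3·16·10·(10/3)/20 - 16·10²/30 - 16·(10/3)³/(6·10) = 1360/81 kN·m
Superposition: M = Σ M_i = 88477/2025 kN·m ≈ 43.692346 kN·m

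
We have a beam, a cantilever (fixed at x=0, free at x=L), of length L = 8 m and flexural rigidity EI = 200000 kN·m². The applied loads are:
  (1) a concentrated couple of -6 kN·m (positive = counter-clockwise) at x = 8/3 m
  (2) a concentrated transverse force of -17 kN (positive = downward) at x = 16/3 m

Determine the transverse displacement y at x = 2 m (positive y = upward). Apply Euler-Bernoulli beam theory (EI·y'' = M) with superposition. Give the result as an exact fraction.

Load 1 — applied couple M₀=-6 kN·m at a=8/3 m (b=L-a=16/3):
  y_1 = M₀x²/(2EI)  [x≤a] = (-6)·2²/(2·200000) = -3/50000 m
Load 2 — point force P=-17 kN at a=16/3 m (b=L-a=8/3):
  y_2 = -Px²(3a-x)/(6EI)  [x≤a] = -(-17)·2²·(3·(16/3)-2)/(6·200000) = 119/150000 m
Superposition: y = Σ y_i = 11/15000 m ≈ 0.000733 m

y(2) = 11/15000 m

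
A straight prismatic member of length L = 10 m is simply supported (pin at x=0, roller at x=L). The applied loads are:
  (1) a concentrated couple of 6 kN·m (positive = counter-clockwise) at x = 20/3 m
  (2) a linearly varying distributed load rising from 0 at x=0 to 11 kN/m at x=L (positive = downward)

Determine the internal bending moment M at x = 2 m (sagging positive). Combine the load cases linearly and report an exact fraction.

Load 1 — applied couple M₀=6 kN·m at a=20/3 m (b=L-a=10/3):
  M_1 = M₀x/L  [x≤a] = 6·2/10 = 6/5 kN·m
Load 2 — triangular load w₀=11 kN/m (0→w₀ over full span):
  M_2 = w₀Lx/6 - w₀x³/(6L) = 11·10·2/6 - 11·2³/(6·10) = 176/5 kN·m
Superposition: M = Σ M_i = 182/5 kN·m ≈ 36.400000 kN·m

M(2) = 182/5 kN·m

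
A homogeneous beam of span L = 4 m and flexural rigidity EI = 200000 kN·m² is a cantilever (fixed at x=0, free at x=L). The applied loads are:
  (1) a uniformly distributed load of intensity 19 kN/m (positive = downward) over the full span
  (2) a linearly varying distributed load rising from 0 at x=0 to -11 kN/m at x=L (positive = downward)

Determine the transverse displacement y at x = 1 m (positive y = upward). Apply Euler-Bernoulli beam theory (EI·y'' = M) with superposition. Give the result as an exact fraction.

Load 1 — uniform load w=19 kN/m over full span:
  y_1 = -wx²(x²-4Lx+6L²)/(24EI) = -19·1²·(1²-4·4·1+6·4²)/(24·200000) = -513/1600000 m
Load 2 — triangular load w₀=-11 kN/m (0→w₀ over full span):
  y_2 = (w₀Lx³/12-w₀L²x²/6-w₀x⁵/(120L))/EI = ((-11)·4·1³/12-(-11)·4²·1²/6-(-11)·1⁵/(120·4))/200000 = 12331/96000000 m
Superposition: y = Σ y_i = -18449/96000000 m ≈ -0.000192 m

y(1) = -18449/96000000 m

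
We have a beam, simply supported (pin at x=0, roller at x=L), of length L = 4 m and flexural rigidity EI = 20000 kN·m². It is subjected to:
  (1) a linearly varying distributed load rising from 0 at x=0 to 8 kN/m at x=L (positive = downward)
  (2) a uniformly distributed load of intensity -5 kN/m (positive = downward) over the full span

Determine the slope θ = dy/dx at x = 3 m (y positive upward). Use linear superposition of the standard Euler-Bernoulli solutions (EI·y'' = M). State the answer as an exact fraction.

Load 1 — triangular load w₀=8 kN/m (0→w₀ over full span):
  θ_1 = -w₀(7L⁴-30L²x²+15x⁴)/(360LEI) = -8·(7·4⁴-30·4²·3²+15·3⁴)/(360·4·20000) = 1313/3600000 rad
Load 2 — uniform load w=-5 kN/m over full span:
  θ_2 = -w(L³-6Lx²+4x³)/(24EI) = -(-5)·(4³-6·4·3²+4·3³)/(24·20000) = -11/24000 rad
Superposition: θ = Σ θ_i = -337/3600000 rad ≈ -0.000094 rad

θ(3) = -337/3600000 rad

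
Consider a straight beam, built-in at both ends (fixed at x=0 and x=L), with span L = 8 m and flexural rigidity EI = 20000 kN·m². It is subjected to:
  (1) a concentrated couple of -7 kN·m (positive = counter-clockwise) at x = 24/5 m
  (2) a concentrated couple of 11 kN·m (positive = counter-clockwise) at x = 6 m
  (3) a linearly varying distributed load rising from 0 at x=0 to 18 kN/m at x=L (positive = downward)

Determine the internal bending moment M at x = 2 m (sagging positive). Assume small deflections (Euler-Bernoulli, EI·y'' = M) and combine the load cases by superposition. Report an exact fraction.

M(2) = 941/800 kN·m

Load 1 — applied couple M₀=-7 kN·m at a=24/5 m (b=L-a=16/5):
  M_1 = R_Ax - M_A  [x≤a] with R_A=-63/50, M_A=-56/25 = (-63/50)·2 - (-56/25) = -7/25 kN·m
Load 2 — applied couple M₀=11 kN·m at a=6 m (b=L-a=2):
  M_2 = R_Ax - M_A  [x≤a] with R_A=99/64, M_A=55/16 = (99/64)·2 - (55/16) = -11/32 kN·m
Load 3 — triangular load w₀=18 kN/m (0→w₀ over full span):
  M_3 = 3w₀Lx/20 - w₀L²/30 - w₀x³/(6L) = 3·18·8·2/20 - 18·8²/30 - 18·2³/(6·8) = 9/5 kN·m
Superposition: M = Σ M_i = 941/800 kN·m ≈ 1.176250 kN·m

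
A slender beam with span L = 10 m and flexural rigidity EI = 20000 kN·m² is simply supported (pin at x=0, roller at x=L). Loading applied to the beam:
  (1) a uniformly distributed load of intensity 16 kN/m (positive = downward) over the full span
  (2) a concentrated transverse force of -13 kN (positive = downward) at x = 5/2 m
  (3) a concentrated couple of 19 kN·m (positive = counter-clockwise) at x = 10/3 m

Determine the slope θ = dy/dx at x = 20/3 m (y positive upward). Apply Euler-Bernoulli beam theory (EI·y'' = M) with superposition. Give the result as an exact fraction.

Load 1 — uniform load w=16 kN/m over full span:
  θ_1 = -w(L³-6Lx²+4x³)/(24EI) = -16·(10³-6·10·(20/3)²+4·(20/3)³)/(24·20000) = 13/810 rad
Load 2 — point force P=-13 kN at a=5/2 m (b=L-a=15/2):
  θ_2 = -Pa(2L²-6Lx+3x²+a²)/(6LEI)  [x>a] = -(-13)·(5/2)·(2·10²-6·10·(20/3)+3·(20/3)²+(5/2)²)/(6·10·20000) = -377/230400 rad
Load 3 — applied couple M₀=19 kN·m at a=10/3 m (b=L-a=20/3):
  θ_3 = (M₀x²/(2L)-M₀(x-a)+C₁)/EI  [x>a] with C₁=M₀(3b²-L²)/(6L)=95/9 = (19·(20/3)²/(2·10)-19·((20/3)-(10/3))+(95/9))/20000 = -19/36000 rad
Superposition: θ = Σ θ_i = 143963/10368000 rad ≈ 0.013885 rad

θ(20/3) = 143963/10368000 rad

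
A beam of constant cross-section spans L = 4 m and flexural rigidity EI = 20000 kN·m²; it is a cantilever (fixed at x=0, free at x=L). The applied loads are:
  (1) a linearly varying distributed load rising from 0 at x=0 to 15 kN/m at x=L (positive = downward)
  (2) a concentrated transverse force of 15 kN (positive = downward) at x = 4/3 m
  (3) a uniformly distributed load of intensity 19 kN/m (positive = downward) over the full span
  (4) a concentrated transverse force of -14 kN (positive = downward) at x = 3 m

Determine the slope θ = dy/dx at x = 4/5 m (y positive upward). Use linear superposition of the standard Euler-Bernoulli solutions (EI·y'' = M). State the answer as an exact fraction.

Load 1 — triangular load w₀=15 kN/m (0→w₀ over full span):
  θ_1 = (w₀Lx²/4-w₀L²x/3-w₀x⁴/(24L))/EI = (15·4·(4/5)²/4-15·4²·(4/5)/3-15·(4/5)⁴/(24·4))/20000 = -851/312500 rad
Load 2 — point force P=15 kN at a=4/3 m (b=L-a=8/3):
  θ_2 = -Px(2a-x)/(2EI)  [x≤a] = -15·(4/5)·(2·(4/3)-(4/5))/(2·20000) = -7/12500 rad
Load 3 — uniform load w=19 kN/m over full span:
  θ_3 = -wx(x²-3Lx+3L²)/(6EI) = -19·(4/5)·((4/5)²-3·4·(4/5)+3·4²)/(6·20000) = -1159/234375 rad
Load 4 — point force P=-14 kN at a=3 m (b=L-a=1):
  θ_4 = -Px(2a-x)/(2EI)  [x≤a] = -(-14)·(4/5)·(2·3-(4/5))/(2·20000) = 91/62500 rad
Superposition: θ = Σ θ_i = -6349/937500 rad ≈ -0.006772 rad

θ(4/5) = -6349/937500 rad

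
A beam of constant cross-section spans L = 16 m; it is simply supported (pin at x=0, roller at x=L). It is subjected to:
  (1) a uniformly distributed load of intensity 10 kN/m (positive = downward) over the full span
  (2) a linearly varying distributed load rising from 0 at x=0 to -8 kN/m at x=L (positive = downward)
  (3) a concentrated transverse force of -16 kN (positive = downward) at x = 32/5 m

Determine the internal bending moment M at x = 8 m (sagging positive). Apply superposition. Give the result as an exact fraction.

M(8) = 704/5 kN·m

Load 1 — uniform load w=10 kN/m over full span:
  M_1 = wx(L-x)/2 = 10·8·(16-8)/2 = 320 kN·m
Load 2 — triangular load w₀=-8 kN/m (0→w₀ over full span):
  M_2 = w₀Lx/6 - w₀x³/(6L) = (-8)·16·8/6 - (-8)·8³/(6·16) = -128 kN·m
Load 3 — point force P=-16 kN at a=32/5 m (b=L-a=48/5):
  M_3 = Pa(L-x)/L  [x>a] = (-16)·(32/5)·(16-8)/16 = -256/5 kN·m
Superposition: M = Σ M_i = 704/5 kN·m ≈ 140.800000 kN·m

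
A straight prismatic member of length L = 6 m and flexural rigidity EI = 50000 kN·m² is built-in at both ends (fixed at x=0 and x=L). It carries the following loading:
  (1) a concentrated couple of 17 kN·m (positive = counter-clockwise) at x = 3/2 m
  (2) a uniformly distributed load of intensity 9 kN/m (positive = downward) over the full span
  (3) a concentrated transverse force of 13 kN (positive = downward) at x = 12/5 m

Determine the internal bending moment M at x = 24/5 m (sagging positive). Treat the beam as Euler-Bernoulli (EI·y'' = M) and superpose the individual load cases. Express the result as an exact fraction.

Load 1 — applied couple M₀=17 kN·m at a=3/2 m (b=L-a=9/2):
  M_1 = R_Ax - M_A - M₀  [x>a] with R_A=51/16, M_A=-51/16 = (51/16)·(24/5) - (-51/16) - 17 = 119/80 kN·m
Load 2 — uniform load w=9 kN/m over full span:
  M_2 = wLx/2 - wL²/12 - wx²/2 = 9·6·(24/5)/2 - 9·6²/12 - 9·(24/5)²/2 = -27/25 kN·m
Load 3 — point force P=13 kN at a=12/5 m (b=L-a=18/5):
  M_3 = Pa²(a+3b)(L-x)/L³ - Pa²b/L²  [x>a] = 13·(12/5)²·((12/5)+3·(18/5))·(6-(24/5))/6³ - 13·(12/5)²·(18/5)/6² = -1248/625 kN·m
Superposition: M = Σ M_i = -15893/10000 kN·m ≈ -1.589300 kN·m

M(24/5) = -15893/10000 kN·m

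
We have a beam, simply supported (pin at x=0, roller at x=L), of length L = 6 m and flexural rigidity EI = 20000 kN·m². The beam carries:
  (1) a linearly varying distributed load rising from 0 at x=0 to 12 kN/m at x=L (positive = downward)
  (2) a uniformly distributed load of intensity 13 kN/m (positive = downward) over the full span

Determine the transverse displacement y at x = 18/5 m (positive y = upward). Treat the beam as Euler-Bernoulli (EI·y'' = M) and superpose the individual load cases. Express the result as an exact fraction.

y(18/5) = -1199691/78125000 m

Load 1 — triangular load w₀=12 kN/m (0→w₀ over full span):
  y_1 = -w₀x(7L⁴-10L²x²+3x⁴)/(360LEI) = -12·(18/5)·(7·6⁴-10·6²·(18/5)²+3·(18/5)⁴)/(360·6·20000) = -47952/9765625 m
Load 2 — uniform load w=13 kN/m over full span:
  y_2 = -wx(L³-2Lx²+x³)/(24EI) = -13·(18/5)·(6³-2·6·(18/5)²+(18/5)³)/(24·20000) = -32643/3125000 m
Superposition: y = Σ y_i = -1199691/78125000 m ≈ -0.015356 m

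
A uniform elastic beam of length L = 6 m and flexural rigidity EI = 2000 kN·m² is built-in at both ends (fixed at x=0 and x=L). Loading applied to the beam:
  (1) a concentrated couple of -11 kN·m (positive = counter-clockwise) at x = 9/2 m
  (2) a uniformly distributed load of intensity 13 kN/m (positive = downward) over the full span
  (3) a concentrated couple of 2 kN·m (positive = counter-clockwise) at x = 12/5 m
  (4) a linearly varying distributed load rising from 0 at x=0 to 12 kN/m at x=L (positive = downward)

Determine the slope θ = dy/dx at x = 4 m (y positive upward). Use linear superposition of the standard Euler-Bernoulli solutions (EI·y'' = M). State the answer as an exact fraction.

θ(4) = 2173/200000 rad

Load 1 — applied couple M₀=-11 kN·m at a=9/2 m (b=L-a=3/2):
  θ_1 = (R_Ax²/2 - M_Ax)/EI  [x≤a] with R_A=-33/16, M_A=-55/16 = ((-33/16)·4²/2 - (-55/16)·4)/2000 = -11/8000 rad
Load 2 — uniform load w=13 kN/m over full span:
  θ_2 = -wx(L-x)(L-2x)/(12EI) = -13·4·(6-4)·(6-2·4)/(12·2000) = 13/1500 rad
Load 3 — applied couple M₀=2 kN·m at a=12/5 m (b=L-a=18/5):
  θ_3 = (R_Ax²/2 - M_Ax - M₀(x-a))/EI  [x>a] with R_A=12/25, M_A=6/25 = ((12/25)·4²/2 - (6/25)·4 - 2·(4-(12/5)))/2000 = -1/6250 rad
Load 4 — triangular load w₀=12 kN/m (0→w₀ over full span):
  θ_4 = -w₀(2x(L-x)(L-2x)(x+2L)+x²(L-x)²)/(120LEI) = -12·(2·4·(6-4)·(6-2·4)·(4+2·6)+4²·(6-4)²)/(120·6·2000) = 7/1875 rad
Superposition: θ = Σ θ_i = 2173/200000 rad ≈ 0.010865 rad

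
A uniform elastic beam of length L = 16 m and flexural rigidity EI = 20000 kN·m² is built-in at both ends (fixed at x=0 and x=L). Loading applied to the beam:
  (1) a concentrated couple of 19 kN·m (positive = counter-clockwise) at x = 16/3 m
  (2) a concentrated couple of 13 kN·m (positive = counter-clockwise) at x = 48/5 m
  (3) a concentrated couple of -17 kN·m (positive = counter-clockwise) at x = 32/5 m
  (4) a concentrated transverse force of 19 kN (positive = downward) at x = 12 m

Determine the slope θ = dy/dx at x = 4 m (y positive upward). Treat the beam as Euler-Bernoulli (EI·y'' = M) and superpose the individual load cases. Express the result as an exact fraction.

Load 1 — applied couple M₀=19 kN·m at a=16/3 m (b=L-a=32/3):
  θ_1 = (R_Ax²/2 - M_Ax)/EI  [x≤a] with R_A=19/12, M_A=0 = ((19/12)·4²/2 - 0·4)/20000 = 19/30000 rad
Load 2 — applied couple M₀=13 kN·m at a=48/5 m (b=L-a=32/5):
  θ_2 = (R_Ax²/2 - M_Ax)/EI  [x≤a] with R_A=117/100, M_A=104/25 = ((117/100)·4²/2 - (104/25)·4)/20000 = -91/250000 rad
Load 3 — applied couple M₀=-17 kN·m at a=32/5 m (b=L-a=48/5):
  θ_3 = (R_Ax²/2 - M_Ax)/EI  [x≤a] with R_A=-153/100, M_A=-51/25 = ((-153/100)·4²/2 - (-51/25)·4)/20000 = -51/250000 rad
Load 4 — point force P=19 kN at a=12 m (b=L-a=4):
  θ_4 = -Pb²x(2aL-(3a+b)x)/(2L³EI)  [x≤a] = -19·4²·4·(2·12·16-(3·12+4)·4)/(2·16³·20000) = -133/80000 rad
Superposition: θ = Σ θ_i = -9583/6000000 rad ≈ -0.001597 rad

θ(4) = -9583/6000000 rad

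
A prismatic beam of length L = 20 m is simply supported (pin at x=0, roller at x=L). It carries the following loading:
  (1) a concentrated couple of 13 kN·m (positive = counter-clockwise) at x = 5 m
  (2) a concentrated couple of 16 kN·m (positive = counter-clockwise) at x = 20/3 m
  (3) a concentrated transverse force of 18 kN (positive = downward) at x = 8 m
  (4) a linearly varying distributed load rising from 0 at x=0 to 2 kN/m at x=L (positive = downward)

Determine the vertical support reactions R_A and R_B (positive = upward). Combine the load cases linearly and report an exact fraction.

Load 1 — applied couple M₀=13 kN·m at a=5 m (b=L-a=15):
  R_A = M₀/L = 13/20 kN
  R_B = -M₀/L = -13/20 kN
Load 2 — applied couple M₀=16 kN·m at a=20/3 m (b=L-a=40/3):
  R_A = M₀/L = 16/20 = 4/5 kN
  R_B = -M₀/L = -16/20 = -4/5 kN
Load 3 — point force P=18 kN at a=8 m (b=L-a=12):
  R_A = Pb/L = 18·12/20 = 54/5 kN
  R_B = Pa/L = 18·8/20 = 36/5 kN
Load 4 — triangular load w₀=2 kN/m (0→w₀ over full span):
  R_A = w₀L/6 = 2·20/6 = 20/3 kN
  R_B = w₀L/3 = 2·20/3 = 40/3 kN
Superposition: R_A = 227/12 kN, R_B = 229/12 kN

R_A = 227/12 kN, R_B = 229/12 kN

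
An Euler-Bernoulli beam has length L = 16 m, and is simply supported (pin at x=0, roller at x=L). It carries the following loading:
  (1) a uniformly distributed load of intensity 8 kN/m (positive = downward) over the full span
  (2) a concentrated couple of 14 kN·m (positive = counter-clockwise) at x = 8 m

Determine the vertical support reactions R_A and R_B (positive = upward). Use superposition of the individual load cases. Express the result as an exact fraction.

R_A = 519/8 kN, R_B = 505/8 kN

Load 1 — uniform load w=8 kN/m over full span:
  R_A = wL/2 = 8·16/2 = 64 kN
  R_B = wL/2 = 8·16/2 = 64 kN
Load 2 — applied couple M₀=14 kN·m at a=8 m (b=L-a=8):
  R_A = M₀/L = 14/16 = 7/8 kN
  R_B = -M₀/L = -14/16 = -7/8 kN
Superposition: R_A = 519/8 kN, R_B = 505/8 kN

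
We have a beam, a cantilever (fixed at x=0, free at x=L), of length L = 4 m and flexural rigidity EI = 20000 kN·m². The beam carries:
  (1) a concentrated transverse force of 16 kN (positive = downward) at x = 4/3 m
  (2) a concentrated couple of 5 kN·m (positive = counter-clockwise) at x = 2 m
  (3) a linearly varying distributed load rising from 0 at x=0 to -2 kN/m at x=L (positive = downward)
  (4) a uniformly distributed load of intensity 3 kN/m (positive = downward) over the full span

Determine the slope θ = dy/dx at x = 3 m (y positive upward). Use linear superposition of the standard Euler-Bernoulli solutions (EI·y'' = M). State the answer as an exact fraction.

θ(3) = -577/576000 rad

Load 1 — point force P=16 kN at a=4/3 m (b=L-a=8/3):
  θ_1 = -Pa²/(2EI)  [x>a] = -16·(4/3)²/(2·20000) = -4/5625 rad
Load 2 — applied couple M₀=5 kN·m at a=2 m (b=L-a=2):
  θ_2 = M₀a/EI  [x>a] = 5·2/20000 = 1/2000 rad
Load 3 — triangular load w₀=-2 kN/m (0→w₀ over full span):
  θ_3 = (w₀Lx²/4-w₀L²x/3-w₀x⁴/(24L))/EI = ((-2)·4·3²/4-(-2)·4²·3/3-(-2)·3⁴/(24·4))/20000 = 251/320000 rad
Load 4 — uniform load w=3 kN/m over full span:
  θ_4 = -wx(x²-3Lx+3L²)/(6EI) = -3·3·(3²-3·4·3+3·4²)/(6·20000) = -63/40000 rad
Superposition: θ = Σ θ_i = -577/576000 rad ≈ -0.001002 rad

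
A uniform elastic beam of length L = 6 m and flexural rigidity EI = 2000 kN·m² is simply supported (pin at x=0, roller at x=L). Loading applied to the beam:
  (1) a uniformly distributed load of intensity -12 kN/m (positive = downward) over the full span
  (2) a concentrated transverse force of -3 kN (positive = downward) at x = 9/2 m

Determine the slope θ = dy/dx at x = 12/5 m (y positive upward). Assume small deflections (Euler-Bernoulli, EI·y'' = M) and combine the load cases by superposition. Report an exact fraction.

θ(12/5) = 136107/8000000 rad

Load 1 — uniform load w=-12 kN/m over full span:
  θ_1 = -w(L³-6Lx²+4x³)/(24EI) = -(-12)·(6³-6·6·(12/5)²+4·(12/5)³)/(24·2000) = 999/62500 rad
Load 2 — point force P=-3 kN at a=9/2 m (b=L-a=3/2):
  θ_2 = -Pb(L²-b²-3x²)/(6LEI)  [x≤a] = -(-3)·(3/2)·(6²-(3/2)²-3·(12/5)²)/(6·6·2000) = 1647/1600000 rad
Superposition: θ = Σ θ_i = 136107/8000000 rad ≈ 0.017013 rad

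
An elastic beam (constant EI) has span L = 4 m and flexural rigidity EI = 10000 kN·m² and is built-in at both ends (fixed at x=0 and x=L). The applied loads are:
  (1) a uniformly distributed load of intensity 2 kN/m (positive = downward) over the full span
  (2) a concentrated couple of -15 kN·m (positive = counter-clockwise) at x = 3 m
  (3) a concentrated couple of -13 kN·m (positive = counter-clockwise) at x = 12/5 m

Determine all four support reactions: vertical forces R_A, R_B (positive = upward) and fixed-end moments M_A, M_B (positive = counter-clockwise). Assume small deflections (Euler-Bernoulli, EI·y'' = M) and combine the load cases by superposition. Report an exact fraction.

R_A = -3919/800 kN, M_A = -7417/1200 kN·m, R_B = 10319/800 kN, M_B = -1697/1200 kN·m

Load 1 — uniform load w=2 kN/m over full span:
  R_A = wL/2 = 2·4/2 = 4 kN
  M_A = wL²/12 = 2·4²/12 = 8/3 kN·m
  R_B = wL/2 = 2·4/2 = 4 kN
  M_B = -wL²/12 = -2·4²/12 = -8/3 kN·m
Load 2 — applied couple M₀=-15 kN·m at a=3 m (b=L-a=1):
  R_A = 6M₀ab/L³ = 6·(-15)·3·1/4³ = -135/32 kN
  M_A = M₀b(2a-b)/L² = (-15)·1·(2·3-1)/4² = -75/16 kN·m
  R_B = -6M₀ab/L³ = -6·(-15)·3·1/4³ = 135/32 kN
  M_B = M₀a(2b-a)/L² = (-15)·3·(2·1-3)/4² = 45/16 kN·m
Load 3 — applied couple M₀=-13 kN·m at a=12/5 m (b=L-a=8/5):
  R_A = 6M₀ab/L³ = 6·(-13)·(12/5)·(8/5)/4³ = -117/25 kN
  M_A = M₀b(2a-b)/L² = (-13)·(8/5)·(2·(12/5)-(8/5))/4² = -104/25 kN·m
  R_B = -6M₀ab/L³ = -6·(-13)·(12/5)·(8/5)/4³ = 117/25 kN
  M_B = M₀a(2b-a)/L² = (-13)·(12/5)·(2·(8/5)-(12/5))/4² = -39/25 kN·m
Superposition: R_A = -3919/800 kN, M_A = -7417/1200 kN·m, R_B = 10319/800 kN, M_B = -1697/1200 kN·m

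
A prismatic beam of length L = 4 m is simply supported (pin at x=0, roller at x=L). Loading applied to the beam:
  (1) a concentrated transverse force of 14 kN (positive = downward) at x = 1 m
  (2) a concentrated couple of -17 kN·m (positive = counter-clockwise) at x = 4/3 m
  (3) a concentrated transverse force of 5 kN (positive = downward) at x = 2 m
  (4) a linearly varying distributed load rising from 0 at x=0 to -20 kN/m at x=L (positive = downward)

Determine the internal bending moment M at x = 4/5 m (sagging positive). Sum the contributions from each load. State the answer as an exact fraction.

M(4/5) = -81/25 kN·m

Load 1 — point force P=14 kN at a=1 m (b=L-a=3):
  M_1 = Pbx/L  [x≤a] = 14·3·(4/5)/4 = 42/5 kN·m
Load 2 — applied couple M₀=-17 kN·m at a=4/3 m (b=L-a=8/3):
  M_2 = M₀x/L  [x≤a] = (-17)·(4/5)/4 = -17/5 kN·m
Load 3 — point force P=5 kN at a=2 m (b=L-a=2):
  M_3 = Pbx/L  [x≤a] = 5·2·(4/5)/4 = 2 kN·m
Load 4 — triangular load w₀=-20 kN/m (0→w₀ over full span):
  M_4 = w₀Lx/6 - w₀x³/(6L) = (-20)·4·(4/5)/6 - (-20)·(4/5)³/(6·4) = -256/25 kN·m
Superposition: M = Σ M_i = -81/25 kN·m ≈ -3.240000 kN·m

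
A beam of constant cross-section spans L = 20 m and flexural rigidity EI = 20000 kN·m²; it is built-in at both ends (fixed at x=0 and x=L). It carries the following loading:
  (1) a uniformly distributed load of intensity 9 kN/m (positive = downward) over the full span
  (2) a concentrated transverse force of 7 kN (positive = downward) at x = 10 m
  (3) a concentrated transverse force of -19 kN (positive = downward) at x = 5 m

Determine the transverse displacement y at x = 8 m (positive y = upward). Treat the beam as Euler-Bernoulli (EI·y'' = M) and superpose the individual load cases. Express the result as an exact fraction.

y(8) = -19739/120000 m

Load 1 — uniform load w=9 kN/m over full span:
  y_1 = -wx²(L-x)²/(24EI) = -9·8²·(20-8)²/(24·20000) = -108/625 m
Load 2 — point force P=7 kN at a=10 m (b=L-a=10):
  y_2 = -Pb²x²(3aL-(3a+b)x)/(6L³EI)  [x≤a] = -7·10²·8²·(3·10·20-(3·10+10)·8)/(6·20³·20000) = -49/3750 m
Load 3 — point force P=-19 kN at a=5 m (b=L-a=15):
  y_3 = -Pa²(L-x)²(3bL-(3b+a)(L-x))/(6L³EI)  [x>a] = -(-19)·5²·(20-8)²·(3·15·20-(3·15+5)·(20-8))/(6·20³·20000) = 171/8000 m
Superposition: y = Σ y_i = -19739/120000 m ≈ -0.164492 m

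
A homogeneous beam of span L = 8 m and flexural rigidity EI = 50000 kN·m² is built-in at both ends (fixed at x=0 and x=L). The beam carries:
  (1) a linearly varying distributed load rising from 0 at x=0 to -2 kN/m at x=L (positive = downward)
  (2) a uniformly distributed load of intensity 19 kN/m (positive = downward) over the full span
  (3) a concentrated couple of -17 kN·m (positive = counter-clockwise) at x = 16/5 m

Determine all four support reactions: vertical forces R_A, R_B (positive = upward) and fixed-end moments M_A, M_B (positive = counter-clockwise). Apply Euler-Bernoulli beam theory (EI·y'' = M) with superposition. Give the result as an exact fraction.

R_A = 3527/50 kN, M_A = 7127/75 kN·m, R_B = 3673/50 kN, M_B = -7528/75 kN·m

Load 1 — triangular load w₀=-2 kN/m (0→w₀ over full span):
  R_A = 3w₀L/20 = 3·(-2)·8/20 = -12/5 kN
  M_A = w₀L²/30 = (-2)·8²/30 = -64/15 kN·m
  R_B = 7w₀L/20 = 7·(-2)·8/20 = -28/5 kN
  M_B = -w₀L²/20 = -(-2)·8²/20 = 32/5 kN·m
Load 2 — uniform load w=19 kN/m over full span:
  R_A = wL/2 = 19·8/2 = 76 kN
  M_A = wL²/12 = 19·8²/12 = 304/3 kN·m
  R_B = wL/2 = 19·8/2 = 76 kN
  M_B = -wL²/12 = -19·8²/12 = -304/3 kN·m
Load 3 — applied couple M₀=-17 kN·m at a=16/5 m (b=L-a=24/5):
  R_A = 6M₀ab/L³ = 6·(-17)·(16/5)·(24/5)/8³ = -153/50 kN
  M_A = M₀b(2a-b)/L² = (-17)·(24/5)·(2·(16/5)-(24/5))/8² = -51/25 kN·m
  R_B = -6M₀ab/L³ = -6·(-17)·(16/5)·(24/5)/8³ = 153/50 kN
  M_B = M₀a(2b-a)/L² = (-17)·(16/5)·(2·(24/5)-(16/5))/8² = -136/25 kN·m
Superposition: R_A = 3527/50 kN, M_A = 7127/75 kN·m, R_B = 3673/50 kN, M_B = -7528/75 kN·m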